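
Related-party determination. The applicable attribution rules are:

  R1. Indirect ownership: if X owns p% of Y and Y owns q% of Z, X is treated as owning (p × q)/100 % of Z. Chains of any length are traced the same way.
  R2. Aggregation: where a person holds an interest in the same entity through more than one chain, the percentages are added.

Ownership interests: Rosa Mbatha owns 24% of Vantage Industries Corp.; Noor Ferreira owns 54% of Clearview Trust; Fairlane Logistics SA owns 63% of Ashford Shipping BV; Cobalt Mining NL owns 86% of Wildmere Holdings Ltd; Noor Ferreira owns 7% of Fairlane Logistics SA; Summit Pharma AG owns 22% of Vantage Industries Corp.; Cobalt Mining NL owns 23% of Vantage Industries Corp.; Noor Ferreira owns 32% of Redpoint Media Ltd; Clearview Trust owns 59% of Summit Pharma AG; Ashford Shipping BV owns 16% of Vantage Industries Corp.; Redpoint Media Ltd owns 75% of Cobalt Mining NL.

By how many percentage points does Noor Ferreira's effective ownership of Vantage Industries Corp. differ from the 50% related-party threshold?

36.7652

Chain via Clearview Trust → Summit Pharma AG (R1): 54% × 59% × 22% = 7.0092% of Vantage Industries Corp.
Chain via Fairlane Logistics SA → Ashford Shipping BV (R1): 7% × 63% × 16% = 0.7056% of Vantage Industries Corp.
Chain via Redpoint Media Ltd → Cobalt Mining NL (R1): 32% × 75% × 23% = 5.52% of Vantage Industries Corp.
Aggregating (R2): 7.0092% + 0.7056% + 5.52% = 13.2348%.
13.2348% falls short of the 50% threshold by 36.7652 percentage points.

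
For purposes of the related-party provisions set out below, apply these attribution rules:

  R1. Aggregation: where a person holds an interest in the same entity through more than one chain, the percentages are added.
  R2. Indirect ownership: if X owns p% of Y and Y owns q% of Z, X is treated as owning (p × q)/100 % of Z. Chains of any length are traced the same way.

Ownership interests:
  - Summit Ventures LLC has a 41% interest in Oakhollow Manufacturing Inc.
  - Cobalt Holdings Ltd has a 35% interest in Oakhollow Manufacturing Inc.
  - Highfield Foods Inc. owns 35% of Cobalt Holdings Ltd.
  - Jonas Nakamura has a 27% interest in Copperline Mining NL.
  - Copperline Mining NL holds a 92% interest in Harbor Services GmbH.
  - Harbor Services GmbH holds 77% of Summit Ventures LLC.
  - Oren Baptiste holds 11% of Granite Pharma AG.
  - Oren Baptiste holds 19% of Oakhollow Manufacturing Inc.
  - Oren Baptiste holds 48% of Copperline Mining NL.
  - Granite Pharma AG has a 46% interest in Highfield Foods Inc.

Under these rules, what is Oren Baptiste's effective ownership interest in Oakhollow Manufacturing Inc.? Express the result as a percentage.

33.561162%

Chain via Copperline Mining NL → Harbor Services GmbH → Summit Ventures LLC (R2): 48% × 92% × 77% × 41% = 13.941312% of Oakhollow Manufacturing Inc.
Chain via Granite Pharma AG → Highfield Foods Inc. → Cobalt Holdings Ltd (R2): 11% × 46% × 35% × 35% = 0.61985% of Oakhollow Manufacturing Inc.
Direct interest in Oakhollow Manufacturing Inc: 19%.
Aggregating (R1): 13.941312% + 0.61985% + 19% = 33.561162%.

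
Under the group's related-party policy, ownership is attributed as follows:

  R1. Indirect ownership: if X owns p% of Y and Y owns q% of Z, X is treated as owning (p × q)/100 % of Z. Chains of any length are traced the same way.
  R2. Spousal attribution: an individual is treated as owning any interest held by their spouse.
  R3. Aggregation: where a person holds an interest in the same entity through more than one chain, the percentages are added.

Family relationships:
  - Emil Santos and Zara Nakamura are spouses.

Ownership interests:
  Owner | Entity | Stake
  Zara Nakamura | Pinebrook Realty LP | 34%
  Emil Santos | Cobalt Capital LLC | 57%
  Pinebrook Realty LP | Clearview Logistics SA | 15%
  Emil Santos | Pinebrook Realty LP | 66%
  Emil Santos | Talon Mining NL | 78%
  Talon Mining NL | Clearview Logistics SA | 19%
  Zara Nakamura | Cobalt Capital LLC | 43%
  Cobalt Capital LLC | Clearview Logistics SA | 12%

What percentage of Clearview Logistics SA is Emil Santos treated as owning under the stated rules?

By spousal attribution (R2), Emil Santos is treated as also owning Zara Nakamura's interest in Pinebrook Realty LP, giving 66% + 34% = 100%.
By spousal attribution (R2), Emil Santos is treated as also owning Zara Nakamura's interest in Cobalt Capital LLC, giving 57% + 43% = 100%.
Chain via Pinebrook Realty LP (R1): 100% × 15% = 15% of Clearview Logistics SA.
Chain via Talon Mining NL (R1): 78% × 19% = 14.82% of Clearview Logistics SA.
Chain via Cobalt Capital LLC (R1): 100% × 12% = 12% of Clearview Logistics SA.
Aggregating (R3): 15% + 14.82% + 12% = 41.82%.

41.82%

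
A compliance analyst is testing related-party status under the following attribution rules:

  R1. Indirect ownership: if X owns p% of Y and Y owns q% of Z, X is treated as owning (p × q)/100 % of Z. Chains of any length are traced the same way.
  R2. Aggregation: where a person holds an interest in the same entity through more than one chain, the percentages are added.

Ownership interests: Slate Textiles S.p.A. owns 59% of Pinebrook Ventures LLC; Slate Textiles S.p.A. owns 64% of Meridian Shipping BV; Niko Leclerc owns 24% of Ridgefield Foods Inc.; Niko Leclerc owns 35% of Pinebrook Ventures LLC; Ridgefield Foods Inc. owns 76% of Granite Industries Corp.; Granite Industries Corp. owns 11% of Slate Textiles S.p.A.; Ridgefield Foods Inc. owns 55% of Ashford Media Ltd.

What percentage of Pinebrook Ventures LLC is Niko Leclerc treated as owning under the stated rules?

36.183776%

Chain via Ridgefield Foods Inc. → Granite Industries Corp. → Slate Textiles S.p.A. (R1): 24% × 76% × 11% × 59% = 1.183776% of Pinebrook Ventures LLC.
Direct interest in Pinebrook Ventures LLC: 35%.
Aggregating (R2): 1.183776% + 35% = 36.183776%.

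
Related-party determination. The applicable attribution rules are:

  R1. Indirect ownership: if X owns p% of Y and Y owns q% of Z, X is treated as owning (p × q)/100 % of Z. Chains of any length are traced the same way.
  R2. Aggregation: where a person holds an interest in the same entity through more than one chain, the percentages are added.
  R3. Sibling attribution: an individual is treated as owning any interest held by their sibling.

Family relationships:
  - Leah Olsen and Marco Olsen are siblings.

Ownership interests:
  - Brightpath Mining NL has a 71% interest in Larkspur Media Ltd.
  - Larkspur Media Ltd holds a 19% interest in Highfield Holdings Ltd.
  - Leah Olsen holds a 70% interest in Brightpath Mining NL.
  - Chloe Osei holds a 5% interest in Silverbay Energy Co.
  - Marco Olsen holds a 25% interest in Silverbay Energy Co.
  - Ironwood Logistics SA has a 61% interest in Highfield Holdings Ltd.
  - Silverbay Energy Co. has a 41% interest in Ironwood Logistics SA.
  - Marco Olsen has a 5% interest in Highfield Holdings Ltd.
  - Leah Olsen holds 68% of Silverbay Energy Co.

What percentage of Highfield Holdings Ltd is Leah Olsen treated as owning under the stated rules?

By sibling attribution (R3), Leah Olsen is treated as also owning Marco Olsen's interest in Silverbay Energy Co, giving 68% + 25% = 93%.
By sibling attribution (R3), Leah Olsen is treated as owning Marco Olsen's 5% interest in Highfield Holdings Ltd.
Chain via Brightpath Mining NL → Larkspur Media Ltd (R1): 70% × 71% × 19% = 9.443% of Highfield Holdings Ltd.
Chain via Silverbay Energy Co. → Ironwood Logistics SA (R1): 93% × 41% × 61% = 23.2593% of Highfield Holdings Ltd.
Direct interest in Highfield Holdings Ltd: 5%.
Aggregating (R2): 9.443% + 23.2593% + 5% = 37.7023%.

37.7023%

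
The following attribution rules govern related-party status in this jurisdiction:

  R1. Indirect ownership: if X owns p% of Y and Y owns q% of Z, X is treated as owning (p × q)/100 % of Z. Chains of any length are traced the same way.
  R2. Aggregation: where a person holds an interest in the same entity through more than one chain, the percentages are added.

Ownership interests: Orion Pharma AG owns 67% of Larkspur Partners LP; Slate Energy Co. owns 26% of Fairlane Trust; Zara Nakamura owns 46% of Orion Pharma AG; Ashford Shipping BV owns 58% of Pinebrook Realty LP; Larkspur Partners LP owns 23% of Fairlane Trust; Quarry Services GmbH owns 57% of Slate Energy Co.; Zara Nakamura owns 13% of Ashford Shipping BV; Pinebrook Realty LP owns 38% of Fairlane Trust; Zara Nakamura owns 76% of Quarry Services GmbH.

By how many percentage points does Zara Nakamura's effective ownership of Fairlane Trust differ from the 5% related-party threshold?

Chain via Ashford Shipping BV → Pinebrook Realty LP (R1): 13% × 58% × 38% = 2.8652% of Fairlane Trust.
Chain via Orion Pharma AG → Larkspur Partners LP (R1): 46% × 67% × 23% = 7.0886% of Fairlane Trust.
Chain via Quarry Services GmbH → Slate Energy Co. (R1): 76% × 57% × 26% = 11.2632% of Fairlane Trust.
Aggregating (R2): 2.8652% + 7.0886% + 11.2632% = 21.217%.
21.217% exceeds the 5% threshold by 16.217 percentage points.

16.217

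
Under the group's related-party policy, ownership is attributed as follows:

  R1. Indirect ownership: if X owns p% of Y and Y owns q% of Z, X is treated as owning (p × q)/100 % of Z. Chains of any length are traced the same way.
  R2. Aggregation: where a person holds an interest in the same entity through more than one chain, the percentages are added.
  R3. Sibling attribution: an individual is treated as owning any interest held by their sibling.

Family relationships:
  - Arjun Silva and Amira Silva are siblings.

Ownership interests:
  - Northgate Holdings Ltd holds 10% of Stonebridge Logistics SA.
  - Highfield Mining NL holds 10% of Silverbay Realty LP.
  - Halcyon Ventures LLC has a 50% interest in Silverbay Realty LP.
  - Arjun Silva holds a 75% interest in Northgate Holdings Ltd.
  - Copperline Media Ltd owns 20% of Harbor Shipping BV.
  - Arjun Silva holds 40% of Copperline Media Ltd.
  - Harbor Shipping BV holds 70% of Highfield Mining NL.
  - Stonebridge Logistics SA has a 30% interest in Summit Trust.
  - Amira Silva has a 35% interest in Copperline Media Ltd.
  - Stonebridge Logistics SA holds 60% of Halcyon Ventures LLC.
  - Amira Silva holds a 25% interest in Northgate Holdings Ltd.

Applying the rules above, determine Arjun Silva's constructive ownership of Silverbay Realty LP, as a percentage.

4.05%

By sibling attribution (R3), Arjun Silva is treated as also owning Amira Silva's interest in Northgate Holdings Ltd, giving 75% + 25% = 100%.
By sibling attribution (R3), Arjun Silva is treated as also owning Amira Silva's interest in Copperline Media Ltd, giving 40% + 35% = 75%.
Chain via Northgate Holdings Ltd → Stonebridge Logistics SA → Halcyon Ventures LLC (R1): 100% × 10% × 60% × 50% = 3% of Silverbay Realty LP.
Chain via Copperline Media Ltd → Harbor Shipping BV → Highfield Mining NL (R1): 75% × 20% × 70% × 10% = 1.05% of Silverbay Realty LP.
Aggregating (R2): 3% + 1.05% = 4.05%.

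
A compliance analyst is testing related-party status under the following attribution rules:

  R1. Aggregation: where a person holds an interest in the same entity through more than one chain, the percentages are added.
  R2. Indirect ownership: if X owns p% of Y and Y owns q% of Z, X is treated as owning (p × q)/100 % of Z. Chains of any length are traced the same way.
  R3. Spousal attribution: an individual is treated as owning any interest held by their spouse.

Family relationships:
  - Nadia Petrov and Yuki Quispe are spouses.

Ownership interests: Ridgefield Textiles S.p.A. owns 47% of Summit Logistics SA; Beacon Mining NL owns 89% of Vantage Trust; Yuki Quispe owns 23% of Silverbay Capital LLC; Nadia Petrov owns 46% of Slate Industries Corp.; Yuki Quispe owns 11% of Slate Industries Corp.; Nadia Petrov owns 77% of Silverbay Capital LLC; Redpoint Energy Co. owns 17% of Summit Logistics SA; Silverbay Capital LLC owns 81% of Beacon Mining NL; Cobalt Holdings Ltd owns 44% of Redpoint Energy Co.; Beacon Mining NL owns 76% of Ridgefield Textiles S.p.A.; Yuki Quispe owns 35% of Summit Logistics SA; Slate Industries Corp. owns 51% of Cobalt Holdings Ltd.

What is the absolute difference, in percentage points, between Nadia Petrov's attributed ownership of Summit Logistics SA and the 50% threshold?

16.107636

By spousal attribution (R3), Nadia Petrov is treated as also owning Yuki Quispe's interest in Slate Industries Corp, giving 46% + 11% = 57%.
By spousal attribution (R3), Nadia Petrov is treated as also owning Yuki Quispe's interest in Silverbay Capital LLC, giving 77% + 23% = 100%.
By spousal attribution (R3), Nadia Petrov is treated as owning Yuki Quispe's 35% interest in Summit Logistics SA.
Chain via Slate Industries Corp. → Cobalt Holdings Ltd → Redpoint Energy Co. (R2): 57% × 51% × 44% × 17% = 2.174436% of Summit Logistics SA.
Chain via Silverbay Capital LLC → Beacon Mining NL → Ridgefield Textiles S.p.A. (R2): 100% × 81% × 76% × 47% = 28.9332% of Summit Logistics SA.
Direct interest in Summit Logistics SA: 35%.
Aggregating (R1): 2.174436% + 28.9332% + 35% = 66.107636%.
66.107636% exceeds the 50% threshold by 16.107636 percentage points.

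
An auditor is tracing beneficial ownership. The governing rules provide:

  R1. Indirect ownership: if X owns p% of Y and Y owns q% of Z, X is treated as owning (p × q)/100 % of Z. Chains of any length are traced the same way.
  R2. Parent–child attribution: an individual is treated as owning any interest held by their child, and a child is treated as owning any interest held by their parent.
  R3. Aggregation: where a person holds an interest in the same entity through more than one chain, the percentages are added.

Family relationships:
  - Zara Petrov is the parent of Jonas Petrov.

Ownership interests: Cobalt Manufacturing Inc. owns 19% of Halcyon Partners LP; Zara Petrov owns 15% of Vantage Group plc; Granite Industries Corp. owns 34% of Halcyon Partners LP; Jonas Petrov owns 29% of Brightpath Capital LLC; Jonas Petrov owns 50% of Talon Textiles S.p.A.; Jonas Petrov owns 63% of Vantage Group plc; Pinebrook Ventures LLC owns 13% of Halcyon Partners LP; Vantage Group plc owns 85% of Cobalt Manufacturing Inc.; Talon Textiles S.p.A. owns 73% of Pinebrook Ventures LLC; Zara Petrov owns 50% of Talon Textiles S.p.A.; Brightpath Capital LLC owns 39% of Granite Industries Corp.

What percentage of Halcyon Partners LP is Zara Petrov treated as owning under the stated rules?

25.9324%

By parent–child attribution (R2), Zara Petrov is treated as also owning Jonas Petrov's interest in Talon Textiles S.p.A, giving 50% + 50% = 100%.
By parent–child attribution (R2), Zara Petrov is treated as also owning Jonas Petrov's interest in Vantage Group plc, giving 15% + 63% = 78%.
By parent–child attribution (R2), Zara Petrov is treated as owning Jonas Petrov's 29% interest in Brightpath Capital LLC.
Chain via Talon Textiles S.p.A. → Pinebrook Ventures LLC (R1): 100% × 73% × 13% = 9.49% of Halcyon Partners LP.
Chain via Vantage Group plc → Cobalt Manufacturing Inc. (R1): 78% × 85% × 19% = 12.597% of Halcyon Partners LP.
Chain via Brightpath Capital LLC → Granite Industries Corp. (R1): 29% × 39% × 34% = 3.8454% of Halcyon Partners LP.
Aggregating (R3): 9.49% + 12.597% + 3.8454% = 25.9324%.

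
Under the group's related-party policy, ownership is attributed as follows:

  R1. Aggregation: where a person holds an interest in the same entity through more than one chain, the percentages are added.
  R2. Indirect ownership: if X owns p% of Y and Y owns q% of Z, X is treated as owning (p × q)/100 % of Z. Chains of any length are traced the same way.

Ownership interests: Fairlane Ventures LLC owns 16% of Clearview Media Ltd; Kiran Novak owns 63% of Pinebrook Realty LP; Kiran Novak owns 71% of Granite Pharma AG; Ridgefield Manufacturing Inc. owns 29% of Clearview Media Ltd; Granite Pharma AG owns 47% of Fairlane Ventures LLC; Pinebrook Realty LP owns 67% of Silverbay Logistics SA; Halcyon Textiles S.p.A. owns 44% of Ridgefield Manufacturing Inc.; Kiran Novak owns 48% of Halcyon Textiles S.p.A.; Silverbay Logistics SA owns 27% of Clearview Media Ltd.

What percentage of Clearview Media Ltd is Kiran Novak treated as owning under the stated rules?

22.8607%

Chain via Granite Pharma AG → Fairlane Ventures LLC (R2): 71% × 47% × 16% = 5.3392% of Clearview Media Ltd.
Chain via Halcyon Textiles S.p.A. → Ridgefield Manufacturing Inc. (R2): 48% × 44% × 29% = 6.1248% of Clearview Media Ltd.
Chain via Pinebrook Realty LP → Silverbay Logistics SA (R2): 63% × 67% × 27% = 11.3967% of Clearview Media Ltd.
Aggregating (R1): 5.3392% + 6.1248% + 11.3967% = 22.8607%.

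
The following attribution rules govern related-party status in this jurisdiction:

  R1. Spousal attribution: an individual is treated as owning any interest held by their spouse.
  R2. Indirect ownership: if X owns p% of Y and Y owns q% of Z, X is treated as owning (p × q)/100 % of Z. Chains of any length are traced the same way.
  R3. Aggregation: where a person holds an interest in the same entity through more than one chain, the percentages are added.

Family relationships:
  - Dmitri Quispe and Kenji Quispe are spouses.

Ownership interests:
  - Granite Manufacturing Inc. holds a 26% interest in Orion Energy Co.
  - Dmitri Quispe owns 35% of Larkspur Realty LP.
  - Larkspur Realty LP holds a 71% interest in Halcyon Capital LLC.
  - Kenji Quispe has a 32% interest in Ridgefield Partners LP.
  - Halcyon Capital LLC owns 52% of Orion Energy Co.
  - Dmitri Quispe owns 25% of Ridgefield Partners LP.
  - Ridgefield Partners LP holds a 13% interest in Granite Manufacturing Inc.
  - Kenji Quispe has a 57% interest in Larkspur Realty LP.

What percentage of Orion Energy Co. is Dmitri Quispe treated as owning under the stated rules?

By spousal attribution (R1), Dmitri Quispe is treated as also owning Kenji Quispe's interest in Larkspur Realty LP, giving 35% + 57% = 92%.
By spousal attribution (R1), Dmitri Quispe is treated as also owning Kenji Quispe's interest in Ridgefield Partners LP, giving 25% + 32% = 57%.
Chain via Larkspur Realty LP → Halcyon Capital LLC (R2): 92% × 71% × 52% = 33.9664% of Orion Energy Co.
Chain via Ridgefield Partners LP → Granite Manufacturing Inc. (R2): 57% × 13% × 26% = 1.9266% of Orion Energy Co.
Aggregating (R3): 33.9664% + 1.9266% = 35.893%.

35.893%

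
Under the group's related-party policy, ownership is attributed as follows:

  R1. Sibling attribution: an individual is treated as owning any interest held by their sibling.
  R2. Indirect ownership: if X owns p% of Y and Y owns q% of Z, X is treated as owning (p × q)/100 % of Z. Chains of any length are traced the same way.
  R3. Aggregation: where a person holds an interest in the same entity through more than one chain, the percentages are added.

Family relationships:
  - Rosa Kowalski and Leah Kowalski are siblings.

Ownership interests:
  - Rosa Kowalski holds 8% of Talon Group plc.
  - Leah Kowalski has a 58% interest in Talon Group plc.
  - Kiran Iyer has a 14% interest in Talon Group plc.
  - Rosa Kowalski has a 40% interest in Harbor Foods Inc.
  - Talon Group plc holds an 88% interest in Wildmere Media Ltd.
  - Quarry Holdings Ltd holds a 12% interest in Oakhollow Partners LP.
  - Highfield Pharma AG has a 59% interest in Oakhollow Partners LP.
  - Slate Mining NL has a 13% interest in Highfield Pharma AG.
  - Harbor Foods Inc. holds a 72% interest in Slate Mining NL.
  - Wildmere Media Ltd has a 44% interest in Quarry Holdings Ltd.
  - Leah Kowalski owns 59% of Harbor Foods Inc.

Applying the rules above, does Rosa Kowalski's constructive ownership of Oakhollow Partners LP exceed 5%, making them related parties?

By sibling attribution (R1), Rosa Kowalski is treated as also owning Leah Kowalski's interest in Talon Group plc, giving 8% + 58% = 66%.
By sibling attribution (R1), Rosa Kowalski is treated as also owning Leah Kowalski's interest in Harbor Foods Inc, giving 40% + 59% = 99%.
Chain via Talon Group plc → Wildmere Media Ltd → Quarry Holdings Ltd (R2): 66% × 88% × 44% × 12% = 3.066624% of Oakhollow Partners LP.
Chain via Harbor Foods Inc. → Slate Mining NL → Highfield Pharma AG (R2): 99% × 72% × 13% × 59% = 5.467176% of Oakhollow Partners LP.
Aggregating (R3): 3.066624% + 5.467176% = 8.5338%.
8.5338% exceeds the 5% threshold, so Rosa is a related party to Oakhollow Partners LP.

Yes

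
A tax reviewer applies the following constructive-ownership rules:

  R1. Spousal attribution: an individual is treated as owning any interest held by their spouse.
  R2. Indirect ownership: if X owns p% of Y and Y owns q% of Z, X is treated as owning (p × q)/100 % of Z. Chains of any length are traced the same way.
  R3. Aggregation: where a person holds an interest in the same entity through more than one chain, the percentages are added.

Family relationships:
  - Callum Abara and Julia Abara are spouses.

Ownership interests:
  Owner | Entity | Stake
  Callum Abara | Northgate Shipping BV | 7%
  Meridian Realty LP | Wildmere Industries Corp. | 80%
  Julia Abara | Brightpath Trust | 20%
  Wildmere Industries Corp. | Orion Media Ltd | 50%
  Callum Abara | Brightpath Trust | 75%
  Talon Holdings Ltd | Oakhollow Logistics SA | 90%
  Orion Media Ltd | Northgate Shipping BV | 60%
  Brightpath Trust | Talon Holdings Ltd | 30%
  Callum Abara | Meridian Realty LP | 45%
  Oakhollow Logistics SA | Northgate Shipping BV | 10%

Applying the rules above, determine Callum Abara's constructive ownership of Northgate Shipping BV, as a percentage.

By spousal attribution (R1), Callum Abara is treated as also owning Julia Abara's interest in Brightpath Trust, giving 75% + 20% = 95%.
Chain via Brightpath Trust → Talon Holdings Ltd → Oakhollow Logistics SA (R2): 95% × 30% × 90% × 10% = 2.565% of Northgate Shipping BV.
Chain via Meridian Realty LP → Wildmere Industries Corp. → Orion Media Ltd (R2): 45% × 80% × 50% × 60% = 10.8% of Northgate Shipping BV.
Direct interest in Northgate Shipping BV: 7%.
Aggregating (R3): 2.565% + 10.8% + 7% = 20.365%.

20.365%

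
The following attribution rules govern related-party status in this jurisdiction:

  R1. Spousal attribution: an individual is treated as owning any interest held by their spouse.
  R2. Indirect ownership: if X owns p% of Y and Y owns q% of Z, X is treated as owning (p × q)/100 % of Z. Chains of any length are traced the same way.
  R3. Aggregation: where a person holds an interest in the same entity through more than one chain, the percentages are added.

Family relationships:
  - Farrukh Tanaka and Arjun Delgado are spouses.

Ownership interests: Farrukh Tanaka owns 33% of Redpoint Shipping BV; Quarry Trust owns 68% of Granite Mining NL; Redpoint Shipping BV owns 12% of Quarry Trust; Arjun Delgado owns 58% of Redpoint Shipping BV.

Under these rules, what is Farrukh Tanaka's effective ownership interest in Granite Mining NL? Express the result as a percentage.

By spousal attribution (R1), Farrukh Tanaka is treated as also owning Arjun Delgado's interest in Redpoint Shipping BV, giving 33% + 58% = 91%.
Chain via Redpoint Shipping BV → Quarry Trust (R2): 91% × 12% × 68% = 7.4256% of Granite Mining NL.

7.4256%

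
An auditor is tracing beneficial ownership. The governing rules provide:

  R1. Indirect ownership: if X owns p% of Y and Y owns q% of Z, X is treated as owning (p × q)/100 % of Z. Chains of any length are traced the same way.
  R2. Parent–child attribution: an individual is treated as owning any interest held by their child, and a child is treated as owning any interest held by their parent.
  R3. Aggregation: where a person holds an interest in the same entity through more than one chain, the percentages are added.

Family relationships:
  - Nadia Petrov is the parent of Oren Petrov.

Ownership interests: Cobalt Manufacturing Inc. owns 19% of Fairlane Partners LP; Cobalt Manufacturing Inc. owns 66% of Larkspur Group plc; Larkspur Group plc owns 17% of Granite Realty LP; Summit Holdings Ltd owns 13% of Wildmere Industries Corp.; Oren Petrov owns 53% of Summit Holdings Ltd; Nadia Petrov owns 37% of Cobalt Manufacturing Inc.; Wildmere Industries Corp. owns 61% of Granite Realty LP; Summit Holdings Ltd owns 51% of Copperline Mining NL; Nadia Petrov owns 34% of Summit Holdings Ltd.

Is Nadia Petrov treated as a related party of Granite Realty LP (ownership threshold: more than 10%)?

Yes

By parent–child attribution (R2), Nadia Petrov is treated as also owning Oren Petrov's interest in Summit Holdings Ltd, giving 34% + 53% = 87%.
Chain via Summit Holdings Ltd → Wildmere Industries Corp. (R1): 87% × 13% × 61% = 6.8991% of Granite Realty LP.
Chain via Cobalt Manufacturing Inc. → Larkspur Group plc (R1): 37% × 66% × 17% = 4.1514% of Granite Realty LP.
Aggregating (R3): 6.8991% + 4.1514% = 11.0505%.
11.0505% exceeds the 10% threshold, so Nadia is a related party to Granite Realty LP.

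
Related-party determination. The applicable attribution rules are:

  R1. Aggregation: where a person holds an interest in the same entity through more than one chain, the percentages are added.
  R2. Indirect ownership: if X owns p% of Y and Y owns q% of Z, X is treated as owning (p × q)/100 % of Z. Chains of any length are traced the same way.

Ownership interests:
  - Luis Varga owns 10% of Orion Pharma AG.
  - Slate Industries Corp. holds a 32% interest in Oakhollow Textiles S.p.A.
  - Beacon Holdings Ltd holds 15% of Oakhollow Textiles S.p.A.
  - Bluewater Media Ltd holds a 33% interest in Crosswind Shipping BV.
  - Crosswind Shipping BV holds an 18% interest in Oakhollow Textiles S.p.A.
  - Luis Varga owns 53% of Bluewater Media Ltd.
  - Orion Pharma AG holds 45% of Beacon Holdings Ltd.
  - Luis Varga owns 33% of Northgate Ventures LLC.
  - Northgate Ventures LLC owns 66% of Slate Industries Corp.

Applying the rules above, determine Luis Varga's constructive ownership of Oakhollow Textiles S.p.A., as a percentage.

10.7928%

Chain via Orion Pharma AG → Beacon Holdings Ltd (R2): 10% × 45% × 15% = 0.675% of Oakhollow Textiles S.p.A.
Chain via Bluewater Media Ltd → Crosswind Shipping BV (R2): 53% × 33% × 18% = 3.1482% of Oakhollow Textiles S.p.A.
Chain via Northgate Ventures LLC → Slate Industries Corp. (R2): 33% × 66% × 32% = 6.9696% of Oakhollow Textiles S.p.A.
Aggregating (R1): 0.675% + 3.1482% + 6.9696% = 10.7928%.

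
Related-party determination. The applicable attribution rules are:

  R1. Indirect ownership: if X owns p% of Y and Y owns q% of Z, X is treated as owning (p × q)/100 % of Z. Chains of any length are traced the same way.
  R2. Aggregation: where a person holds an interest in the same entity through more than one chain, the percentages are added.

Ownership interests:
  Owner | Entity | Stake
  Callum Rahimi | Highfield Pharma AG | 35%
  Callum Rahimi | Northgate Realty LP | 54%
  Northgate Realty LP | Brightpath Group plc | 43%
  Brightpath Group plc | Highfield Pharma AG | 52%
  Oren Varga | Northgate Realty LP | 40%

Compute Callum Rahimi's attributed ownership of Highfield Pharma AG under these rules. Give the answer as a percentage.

47.0744%

Chain via Northgate Realty LP → Brightpath Group plc (R1): 54% × 43% × 52% = 12.0744% of Highfield Pharma AG.
Direct interest in Highfield Pharma AG: 35%.
Aggregating (R2): 12.0744% + 35% = 47.0744%.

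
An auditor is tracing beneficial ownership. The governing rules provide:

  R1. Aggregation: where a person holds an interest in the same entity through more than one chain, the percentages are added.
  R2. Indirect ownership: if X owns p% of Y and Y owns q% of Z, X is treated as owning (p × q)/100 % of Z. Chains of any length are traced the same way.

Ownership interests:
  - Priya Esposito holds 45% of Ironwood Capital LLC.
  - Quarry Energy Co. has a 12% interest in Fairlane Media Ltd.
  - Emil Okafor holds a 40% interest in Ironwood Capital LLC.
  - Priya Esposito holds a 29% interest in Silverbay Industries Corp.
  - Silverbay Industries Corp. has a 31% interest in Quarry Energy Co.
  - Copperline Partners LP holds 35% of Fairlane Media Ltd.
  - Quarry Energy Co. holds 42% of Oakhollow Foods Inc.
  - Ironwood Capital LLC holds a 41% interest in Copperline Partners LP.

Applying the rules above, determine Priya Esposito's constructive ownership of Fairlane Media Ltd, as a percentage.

Chain via Ironwood Capital LLC → Copperline Partners LP (R2): 45% × 41% × 35% = 6.4575% of Fairlane Media Ltd.
Chain via Silverbay Industries Corp. → Quarry Energy Co. (R2): 29% × 31% × 12% = 1.0788% of Fairlane Media Ltd.
Aggregating (R1): 6.4575% + 1.0788% = 7.5363%.

7.5363%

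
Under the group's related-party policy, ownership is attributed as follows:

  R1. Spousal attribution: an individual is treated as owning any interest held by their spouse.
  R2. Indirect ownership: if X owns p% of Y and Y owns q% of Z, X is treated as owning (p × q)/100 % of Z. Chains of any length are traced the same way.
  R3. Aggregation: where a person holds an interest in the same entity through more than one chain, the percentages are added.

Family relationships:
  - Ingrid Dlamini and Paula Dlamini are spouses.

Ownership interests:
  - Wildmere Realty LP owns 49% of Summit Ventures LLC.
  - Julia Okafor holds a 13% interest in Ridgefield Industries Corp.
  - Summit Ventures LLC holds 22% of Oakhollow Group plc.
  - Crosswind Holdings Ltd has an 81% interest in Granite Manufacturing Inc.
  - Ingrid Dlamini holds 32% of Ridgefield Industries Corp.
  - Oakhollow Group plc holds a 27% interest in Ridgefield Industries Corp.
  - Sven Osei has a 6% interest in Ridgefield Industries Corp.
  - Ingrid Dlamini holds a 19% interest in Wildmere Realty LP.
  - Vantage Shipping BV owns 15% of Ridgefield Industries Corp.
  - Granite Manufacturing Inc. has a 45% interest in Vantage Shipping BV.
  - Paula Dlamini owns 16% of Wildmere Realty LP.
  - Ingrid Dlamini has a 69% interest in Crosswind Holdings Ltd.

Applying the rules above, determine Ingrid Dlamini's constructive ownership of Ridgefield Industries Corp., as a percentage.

36.791285%

By spousal attribution (R1), Ingrid Dlamini is treated as also owning Paula Dlamini's interest in Wildmere Realty LP, giving 19% + 16% = 35%.
Chain via Wildmere Realty LP → Summit Ventures LLC → Oakhollow Group plc (R2): 35% × 49% × 22% × 27% = 1.01871% of Ridgefield Industries Corp.
Chain via Crosswind Holdings Ltd → Granite Manufacturing Inc. → Vantage Shipping BV (R2): 69% × 81% × 45% × 15% = 3.772575% of Ridgefield Industries Corp.
Direct interest in Ridgefield Industries Corp: 32%.
Aggregating (R3): 1.01871% + 3.772575% + 32% = 36.791285%.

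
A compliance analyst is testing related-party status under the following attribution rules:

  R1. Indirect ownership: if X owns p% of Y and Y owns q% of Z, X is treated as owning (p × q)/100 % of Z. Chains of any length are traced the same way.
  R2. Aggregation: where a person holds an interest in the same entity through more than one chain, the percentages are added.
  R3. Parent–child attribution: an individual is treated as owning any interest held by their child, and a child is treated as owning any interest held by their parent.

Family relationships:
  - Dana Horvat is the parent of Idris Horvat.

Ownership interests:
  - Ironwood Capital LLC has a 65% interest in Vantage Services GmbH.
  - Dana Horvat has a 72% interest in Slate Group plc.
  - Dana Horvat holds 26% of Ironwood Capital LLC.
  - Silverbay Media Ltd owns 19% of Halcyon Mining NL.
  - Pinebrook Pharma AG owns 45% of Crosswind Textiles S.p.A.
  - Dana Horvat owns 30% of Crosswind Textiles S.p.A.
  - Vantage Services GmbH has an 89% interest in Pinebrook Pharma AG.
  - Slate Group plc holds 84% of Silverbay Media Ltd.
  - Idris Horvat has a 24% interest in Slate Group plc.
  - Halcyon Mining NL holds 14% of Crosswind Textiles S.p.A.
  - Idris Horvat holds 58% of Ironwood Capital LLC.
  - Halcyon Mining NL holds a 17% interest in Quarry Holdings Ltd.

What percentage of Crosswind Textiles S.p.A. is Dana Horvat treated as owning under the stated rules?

54.012324%

By parent–child attribution (R3), Dana Horvat is treated as also owning Idris Horvat's interest in Slate Group plc, giving 72% + 24% = 96%.
By parent–child attribution (R3), Dana Horvat is treated as also owning Idris Horvat's interest in Ironwood Capital LLC, giving 26% + 58% = 84%.
Chain via Slate Group plc → Silverbay Media Ltd → Halcyon Mining NL (R1): 96% × 84% × 19% × 14% = 2.145024% of Crosswind Textiles S.p.A.
Chain via Ironwood Capital LLC → Vantage Services GmbH → Pinebrook Pharma AG (R1): 84% × 65% × 89% × 45% = 21.8673% of Crosswind Textiles S.p.A.
Direct interest in Crosswind Textiles S.p.A: 30%.
Aggregating (R2): 2.145024% + 21.8673% + 30% = 54.012324%.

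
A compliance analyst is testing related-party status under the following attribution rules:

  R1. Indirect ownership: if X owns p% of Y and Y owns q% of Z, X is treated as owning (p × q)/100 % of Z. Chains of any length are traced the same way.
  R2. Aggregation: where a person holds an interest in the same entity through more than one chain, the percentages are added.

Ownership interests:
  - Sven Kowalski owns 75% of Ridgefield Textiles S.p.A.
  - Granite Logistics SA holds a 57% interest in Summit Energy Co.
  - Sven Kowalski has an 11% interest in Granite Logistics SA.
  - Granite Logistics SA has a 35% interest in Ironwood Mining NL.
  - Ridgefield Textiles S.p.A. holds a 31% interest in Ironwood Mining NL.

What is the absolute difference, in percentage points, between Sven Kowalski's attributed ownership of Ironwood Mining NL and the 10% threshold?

17.1

Chain via Ridgefield Textiles S.p.A. (R1): 75% × 31% = 23.25% of Ironwood Mining NL.
Chain via Granite Logistics SA (R1): 11% × 35% = 3.85% of Ironwood Mining NL.
Aggregating (R2): 23.25% + 3.85% = 27.1%.
27.1% exceeds the 10% threshold by 17.1 percentage points.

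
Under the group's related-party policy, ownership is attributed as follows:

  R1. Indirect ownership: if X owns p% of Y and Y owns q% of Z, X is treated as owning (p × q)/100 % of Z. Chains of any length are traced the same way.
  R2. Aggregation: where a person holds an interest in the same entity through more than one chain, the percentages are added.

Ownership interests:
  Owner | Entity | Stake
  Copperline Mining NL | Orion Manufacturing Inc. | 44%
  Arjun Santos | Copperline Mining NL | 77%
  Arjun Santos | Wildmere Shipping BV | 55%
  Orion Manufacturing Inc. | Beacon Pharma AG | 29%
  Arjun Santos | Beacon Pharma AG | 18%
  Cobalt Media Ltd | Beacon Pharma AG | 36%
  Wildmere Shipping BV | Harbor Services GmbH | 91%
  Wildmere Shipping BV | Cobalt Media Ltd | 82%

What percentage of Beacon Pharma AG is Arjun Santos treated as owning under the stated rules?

44.0612%

Chain via Wildmere Shipping BV → Cobalt Media Ltd (R1): 55% × 82% × 36% = 16.236% of Beacon Pharma AG.
Chain via Copperline Mining NL → Orion Manufacturing Inc. (R1): 77% × 44% × 29% = 9.8252% of Beacon Pharma AG.
Direct interest in Beacon Pharma AG: 18%.
Aggregating (R2): 16.236% + 9.8252% + 18% = 44.0612%.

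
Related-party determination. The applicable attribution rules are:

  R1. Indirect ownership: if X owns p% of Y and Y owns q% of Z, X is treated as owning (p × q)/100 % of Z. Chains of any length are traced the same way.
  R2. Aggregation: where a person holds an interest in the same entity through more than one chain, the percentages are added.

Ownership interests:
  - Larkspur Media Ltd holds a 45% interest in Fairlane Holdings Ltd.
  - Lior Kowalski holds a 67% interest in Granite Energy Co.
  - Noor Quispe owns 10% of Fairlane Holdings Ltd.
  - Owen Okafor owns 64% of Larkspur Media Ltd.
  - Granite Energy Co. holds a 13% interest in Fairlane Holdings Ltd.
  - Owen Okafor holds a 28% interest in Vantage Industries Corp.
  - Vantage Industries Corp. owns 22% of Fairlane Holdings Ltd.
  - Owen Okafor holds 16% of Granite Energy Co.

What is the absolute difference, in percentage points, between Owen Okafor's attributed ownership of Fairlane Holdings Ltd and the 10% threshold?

27.04

Chain via Larkspur Media Ltd (R1): 64% × 45% = 28.8% of Fairlane Holdings Ltd.
Chain via Vantage Industries Corp. (R1): 28% × 22% = 6.16% of Fairlane Holdings Ltd.
Chain via Granite Energy Co. (R1): 16% × 13% = 2.08% of Fairlane Holdings Ltd.
Aggregating (R2): 28.8% + 6.16% + 2.08% = 37.04%.
37.04% exceeds the 10% threshold by 27.04 percentage points.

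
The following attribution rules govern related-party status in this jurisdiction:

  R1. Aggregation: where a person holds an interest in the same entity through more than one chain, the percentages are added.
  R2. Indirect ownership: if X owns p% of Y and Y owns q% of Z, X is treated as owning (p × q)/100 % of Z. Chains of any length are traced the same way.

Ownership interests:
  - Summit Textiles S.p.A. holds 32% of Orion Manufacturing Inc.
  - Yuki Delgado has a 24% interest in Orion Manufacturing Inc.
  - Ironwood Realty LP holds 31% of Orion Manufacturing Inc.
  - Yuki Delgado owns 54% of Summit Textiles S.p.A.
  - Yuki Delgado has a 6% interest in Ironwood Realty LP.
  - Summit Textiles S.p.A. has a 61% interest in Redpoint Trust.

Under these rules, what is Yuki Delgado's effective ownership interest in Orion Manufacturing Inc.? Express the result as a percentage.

43.14%

Chain via Ironwood Realty LP (R2): 6% × 31% = 1.86% of Orion Manufacturing Inc.
Chain via Summit Textiles S.p.A. (R2): 54% × 32% = 17.28% of Orion Manufacturing Inc.
Direct interest in Orion Manufacturing Inc: 24%.
Aggregating (R1): 1.86% + 17.28% + 24% = 43.14%.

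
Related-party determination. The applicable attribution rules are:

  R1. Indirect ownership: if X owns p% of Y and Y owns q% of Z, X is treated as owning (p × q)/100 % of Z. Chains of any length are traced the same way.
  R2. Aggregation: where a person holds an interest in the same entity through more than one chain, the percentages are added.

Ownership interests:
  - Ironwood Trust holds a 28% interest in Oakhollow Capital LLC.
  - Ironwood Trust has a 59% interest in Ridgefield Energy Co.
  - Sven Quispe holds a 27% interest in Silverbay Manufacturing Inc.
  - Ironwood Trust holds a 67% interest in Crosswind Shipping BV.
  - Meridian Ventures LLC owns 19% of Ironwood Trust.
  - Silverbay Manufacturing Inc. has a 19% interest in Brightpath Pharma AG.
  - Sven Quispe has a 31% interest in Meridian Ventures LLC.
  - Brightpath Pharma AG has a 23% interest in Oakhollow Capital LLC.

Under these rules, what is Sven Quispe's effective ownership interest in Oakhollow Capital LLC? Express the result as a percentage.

2.8291%

Chain via Meridian Ventures LLC → Ironwood Trust (R1): 31% × 19% × 28% = 1.6492% of Oakhollow Capital LLC.
Chain via Silverbay Manufacturing Inc. → Brightpath Pharma AG (R1): 27% × 19% × 23% = 1.1799% of Oakhollow Capital LLC.
Aggregating (R2): 1.6492% + 1.1799% = 2.8291%.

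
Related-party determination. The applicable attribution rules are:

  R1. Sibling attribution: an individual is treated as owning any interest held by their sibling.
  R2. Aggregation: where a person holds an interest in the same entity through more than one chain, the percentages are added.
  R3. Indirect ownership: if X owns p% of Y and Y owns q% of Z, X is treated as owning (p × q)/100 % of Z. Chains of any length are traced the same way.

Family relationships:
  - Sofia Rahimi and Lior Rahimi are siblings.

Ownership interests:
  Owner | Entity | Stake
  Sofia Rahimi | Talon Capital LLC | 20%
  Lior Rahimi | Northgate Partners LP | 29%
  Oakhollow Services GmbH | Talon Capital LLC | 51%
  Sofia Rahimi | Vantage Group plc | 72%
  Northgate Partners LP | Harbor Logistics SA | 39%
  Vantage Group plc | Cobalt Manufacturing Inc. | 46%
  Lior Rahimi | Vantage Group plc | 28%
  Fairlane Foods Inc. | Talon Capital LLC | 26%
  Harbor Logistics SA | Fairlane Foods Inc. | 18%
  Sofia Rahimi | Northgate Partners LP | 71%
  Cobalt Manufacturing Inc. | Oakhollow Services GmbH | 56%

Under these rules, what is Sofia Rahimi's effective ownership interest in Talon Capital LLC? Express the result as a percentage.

34.9628%

By sibling attribution (R1), Sofia Rahimi is treated as also owning Lior Rahimi's interest in Vantage Group plc, giving 72% + 28% = 100%.
By sibling attribution (R1), Sofia Rahimi is treated as also owning Lior Rahimi's interest in Northgate Partners LP, giving 71% + 29% = 100%.
Chain via Vantage Group plc → Cobalt Manufacturing Inc. → Oakhollow Services GmbH (R3): 100% × 46% × 56% × 51% = 13.1376% of Talon Capital LLC.
Chain via Northgate Partners LP → Harbor Logistics SA → Fairlane Foods Inc. (R3): 100% × 39% × 18% × 26% = 1.8252% of Talon Capital LLC.
Direct interest in Talon Capital LLC: 20%.
Aggregating (R2): 13.1376% + 1.8252% + 20% = 34.9628%.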